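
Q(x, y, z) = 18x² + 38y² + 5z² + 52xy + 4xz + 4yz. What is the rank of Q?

Write A = [[18, 26, 2], [26, 38, 2], [2, 2, 5]].
Applying the same elementary operations to the rows and columns of A produces a congruent diagonal matrix with entries 18, 4/9, 3.
Counting signs: 3 positive.
The rank is the number of nonzero pivots: 3.

3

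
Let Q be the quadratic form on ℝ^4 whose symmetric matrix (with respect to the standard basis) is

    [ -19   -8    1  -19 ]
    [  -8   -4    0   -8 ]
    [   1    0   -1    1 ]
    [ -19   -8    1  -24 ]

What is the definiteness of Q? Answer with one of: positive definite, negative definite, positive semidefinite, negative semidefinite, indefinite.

An LDLᵀ factorisation of A has diagonal entries -19, -12/19, -2/3, -5.
So there are 4 negative pivots.
Hence Q is negative definite.

negative definite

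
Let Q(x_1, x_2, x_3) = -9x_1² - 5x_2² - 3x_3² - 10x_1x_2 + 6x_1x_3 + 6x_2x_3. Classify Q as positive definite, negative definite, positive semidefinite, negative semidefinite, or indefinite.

The symmetric matrix of Q is A = [[-9, -5, 3], [-5, -5, 3], [3, 3, -3]].
Leading principal minors: Δ_1 = -9, Δ_2 = 20, Δ_3 = -24.
The signs alternate starting with Δ_1 < 0, so by Sylvester's criterion Q is negative definite.

negative definite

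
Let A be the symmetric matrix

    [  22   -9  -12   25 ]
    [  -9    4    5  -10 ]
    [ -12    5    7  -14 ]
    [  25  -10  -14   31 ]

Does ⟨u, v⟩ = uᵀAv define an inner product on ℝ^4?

Leading principal minors: Δ_1 = 22, Δ_2 = 7, Δ_3 = 3, Δ_4 = 6.
All leading principal minors are positive, so by Sylvester's criterion Q is positive definite.
⟨·,·⟩ is an inner product exactly when A is positive definite.

yes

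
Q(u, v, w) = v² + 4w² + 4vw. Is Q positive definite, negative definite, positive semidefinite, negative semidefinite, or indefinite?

positive semidefinite

Write A = [[0, 0, 0], [0, 1, 2], [0, 2, 4]].
Symmetric row and column elimination reduces A to a congruent diagonal form with pivots 0, 1, 0.
So there are 1 positive, 2 zero pivots.
Hence Q is positive semidefinite.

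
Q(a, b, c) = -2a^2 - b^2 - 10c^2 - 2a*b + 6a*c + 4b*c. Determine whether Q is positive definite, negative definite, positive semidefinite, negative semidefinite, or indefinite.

The associated matrix is A = [[-2, -1, 3], [-1, -1, 2], [3, 2, -10]].
Congruent diagonalization of A (simultaneous row and column reduction) yields pivots -2, -1/2, -5.
That gives 3 negative pivots.
Hence Q is negative definite.

negative definite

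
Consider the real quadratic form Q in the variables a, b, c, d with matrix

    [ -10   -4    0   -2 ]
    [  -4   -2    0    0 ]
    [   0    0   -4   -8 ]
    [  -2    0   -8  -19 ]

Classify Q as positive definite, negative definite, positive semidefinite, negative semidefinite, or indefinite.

Leading principal minors: Δ_1 = -10, Δ_2 = 4, Δ_3 = -16, Δ_4 = 16.
The signs alternate starting with Δ_1 < 0, so by Sylvester's criterion Q is negative definite.

negative definite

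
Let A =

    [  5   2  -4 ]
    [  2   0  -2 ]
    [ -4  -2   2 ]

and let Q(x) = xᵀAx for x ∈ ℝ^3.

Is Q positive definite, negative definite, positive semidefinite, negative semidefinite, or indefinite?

indefinite

Symmetric row and column elimination reduces A to a congruent diagonal form with pivots 5, -4/5, -1.
Counting signs: 1 positive, 2 negative.
Hence Q is indefinite.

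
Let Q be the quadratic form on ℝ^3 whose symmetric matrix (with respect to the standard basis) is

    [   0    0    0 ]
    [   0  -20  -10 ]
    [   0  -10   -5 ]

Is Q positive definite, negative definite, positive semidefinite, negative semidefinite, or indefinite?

Applying the same elementary operations to the rows and columns of A produces a congruent diagonal matrix with entries 0, -20, 0.
Counting signs: 1 negative, 2 zero.
Hence Q is negative semidefinite.

negative semidefinite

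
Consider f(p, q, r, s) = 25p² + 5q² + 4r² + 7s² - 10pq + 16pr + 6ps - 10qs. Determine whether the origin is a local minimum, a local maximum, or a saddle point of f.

The Hessian at the origin is H = [[50, -10, 16, 6], [-10, 10, 0, -10], [16, 0, 8, 0], [6, -10, 0, 14]].
An LDLᵀ factorisation of H has diagonal entries 50, 8, 8/5, 2.
So there are 4 positive pivots.
H is positive definite, so the origin is a strict local minimum.

local minimum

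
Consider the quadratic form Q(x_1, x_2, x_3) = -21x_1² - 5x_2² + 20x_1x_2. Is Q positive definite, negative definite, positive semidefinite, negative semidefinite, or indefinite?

The symmetric matrix is A = [[-21, 10, 0], [10, -5, 0], [0, 0, 0]].
Row-reducing A symmetrically gives the diagonal entries -21, -5/21, 0.
Counting signs: 2 negative, 1 zero.
Hence Q is negative semidefinite.

negative semidefinite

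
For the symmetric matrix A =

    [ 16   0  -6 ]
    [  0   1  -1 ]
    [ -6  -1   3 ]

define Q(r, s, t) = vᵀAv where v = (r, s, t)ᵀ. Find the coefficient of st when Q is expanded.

-2

The coefficient of st is A[2,3] + A[3,2] = 2·(-1) = -2.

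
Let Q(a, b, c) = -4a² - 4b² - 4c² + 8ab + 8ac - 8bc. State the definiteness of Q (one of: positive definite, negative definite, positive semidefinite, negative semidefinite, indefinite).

The associated matrix is A = [[-4, 4, 4], [4, -4, -4], [4, -4, -4]].
Congruent diagonalization of A (simultaneous row and column reduction) yields pivots -4, 0, 0.
Counting signs: 1 negative, 2 zero.
Hence Q is negative semidefinite.

negative semidefinite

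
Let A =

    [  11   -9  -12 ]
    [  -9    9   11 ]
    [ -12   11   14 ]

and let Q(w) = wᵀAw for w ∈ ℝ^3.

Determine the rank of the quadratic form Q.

3

An LDLᵀ factorisation of A has diagonal entries 11, 18/11, 1/18.
So there are 3 positive pivots.
The rank is the number of nonzero pivots: 3.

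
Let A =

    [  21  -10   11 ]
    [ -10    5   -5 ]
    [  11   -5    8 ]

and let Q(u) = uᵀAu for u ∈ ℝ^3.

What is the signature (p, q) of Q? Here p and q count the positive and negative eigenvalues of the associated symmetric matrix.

Congruent diagonalization of A (simultaneous row and column reduction) yields pivots 21, 5/21, 2.
Counting signs: 3 positive.

(3, 0)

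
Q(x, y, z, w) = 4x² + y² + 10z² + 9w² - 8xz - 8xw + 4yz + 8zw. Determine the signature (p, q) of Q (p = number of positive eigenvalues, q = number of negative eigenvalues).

(4, 0)

The associated matrix is A = [[4, 0, -4, -4], [0, 1, 2, 0], [-4, 2, 10, 4], [-4, 0, 4, 9]].
Symmetric row and column elimination reduces A to a congruent diagonal form with pivots 4, 1, 2, 5.
Counting signs: 4 positive.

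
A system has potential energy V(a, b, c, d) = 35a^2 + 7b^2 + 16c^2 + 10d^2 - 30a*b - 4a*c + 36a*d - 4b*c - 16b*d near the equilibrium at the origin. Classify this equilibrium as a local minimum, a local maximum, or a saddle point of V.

The Hessian at the origin is H = [[70, -30, -4, 36], [-30, 14, -4, -16], [-4, -4, 32, 0], [36, -16, 0, 20]].
Row-reducing H symmetrically gives the diagonal entries 70, 8/7, 16/5, 1.
That gives 4 positive pivots.
H is positive definite, so the origin is a strict local minimum.

local minimum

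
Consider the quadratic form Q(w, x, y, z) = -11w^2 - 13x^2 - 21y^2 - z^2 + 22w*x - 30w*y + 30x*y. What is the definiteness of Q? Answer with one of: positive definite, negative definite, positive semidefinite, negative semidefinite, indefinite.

Write A = [[-11, 11, -15, 0], [11, -13, 15, 0], [-15, 15, -21, 0], [0, 0, 0, -1]].
Row-reducing A symmetrically gives the diagonal entries -11, -2, -6/11, -1.
So there are 4 negative pivots.
Hence Q is negative definite.

negative definite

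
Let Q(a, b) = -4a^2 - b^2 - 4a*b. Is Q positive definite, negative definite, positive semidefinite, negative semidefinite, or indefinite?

The symmetric matrix of Q is [[-4, -2], [-2, -1]].
For the 2×2 matrix [[-4, -2], [-2, -1]]: det = -4·-1 − (-2)² = 0, trace = -5.
det = 0 so one eigenvalue is zero; the form is semidefinite with the sign of the trace.

negative semidefinite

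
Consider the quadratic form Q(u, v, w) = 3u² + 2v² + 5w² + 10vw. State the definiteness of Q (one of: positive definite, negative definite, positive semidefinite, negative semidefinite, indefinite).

indefinite

Write A = [[3, 0, 0], [0, 2, 5], [0, 5, 5]].
An LDLᵀ factorisation of A has diagonal entries 3, 2, -15/2.
So there are 2 positive, 1 negative pivots.
Hence Q is indefinite.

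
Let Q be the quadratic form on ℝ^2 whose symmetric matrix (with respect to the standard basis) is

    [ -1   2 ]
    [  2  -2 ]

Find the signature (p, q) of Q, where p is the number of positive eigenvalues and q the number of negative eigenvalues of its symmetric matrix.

Applying the same elementary operations to the rows and columns of A produces a congruent diagonal matrix with entries -1, 2.
That gives 1 positive, 1 negative pivots.

(1, 1)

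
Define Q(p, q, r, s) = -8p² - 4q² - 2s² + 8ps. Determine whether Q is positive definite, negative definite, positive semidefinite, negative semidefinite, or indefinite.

The associated matrix is A = [[-8, 0, 0, 4], [0, -4, 0, 0], [0, 0, 0, 0], [4, 0, 0, -2]].
Row-reducing A symmetrically gives the diagonal entries -8, -4, 0, 0.
So there are 2 negative, 2 zero pivots.
Hence Q is negative semidefinite.

negative semidefinite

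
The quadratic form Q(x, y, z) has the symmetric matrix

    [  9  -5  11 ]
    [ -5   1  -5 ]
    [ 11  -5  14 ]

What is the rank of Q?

3

Symmetric row and column elimination reduces A to a congruent diagonal form with pivots 9, -16/9, 5/4.
So there are 2 positive, 1 negative pivots.
The rank is the number of nonzero pivots: 3.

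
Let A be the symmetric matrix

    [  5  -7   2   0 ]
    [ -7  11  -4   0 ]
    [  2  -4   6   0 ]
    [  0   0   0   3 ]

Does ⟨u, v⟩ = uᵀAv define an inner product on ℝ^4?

An LDLᵀ factorisation of A has diagonal entries 5, 6/5, 4, 3.
That gives 4 positive pivots.
Hence Q is positive definite.
⟨·,·⟩ is an inner product exactly when A is positive definite.

yes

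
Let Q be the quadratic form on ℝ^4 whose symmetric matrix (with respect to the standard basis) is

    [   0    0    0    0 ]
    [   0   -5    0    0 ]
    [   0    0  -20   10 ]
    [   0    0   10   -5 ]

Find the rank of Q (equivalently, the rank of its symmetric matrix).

Congruent diagonalization of A (simultaneous row and column reduction) yields pivots 0, -5, -20, 0.
Counting signs: 2 negative, 2 zero.
The rank is the number of nonzero pivots: 2.

2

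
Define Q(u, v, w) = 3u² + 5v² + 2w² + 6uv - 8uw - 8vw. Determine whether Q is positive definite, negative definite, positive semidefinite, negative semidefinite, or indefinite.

indefinite

Write A = [[3, 3, -4], [3, 5, -4], [-4, -4, 2]].
Congruent diagonalization of A (simultaneous row and column reduction) yields pivots 3, 2, -10/3.
That gives 2 positive, 1 negative pivots.
Hence Q is indefinite.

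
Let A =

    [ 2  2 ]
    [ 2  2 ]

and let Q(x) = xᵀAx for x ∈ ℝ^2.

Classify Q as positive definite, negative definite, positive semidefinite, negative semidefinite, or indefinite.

positive semidefinite

For the 2×2 matrix [[2, 2], [2, 2]]: det = 2·2 − (2)² = 0, trace = 4.
det = 0 so one eigenvalue is zero; the form is semidefinite with the sign of the trace.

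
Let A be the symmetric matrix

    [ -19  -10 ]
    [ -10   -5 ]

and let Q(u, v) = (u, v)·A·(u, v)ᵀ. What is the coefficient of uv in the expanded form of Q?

The coefficient of uv is A[1,2] + A[2,1] = 2·(-10) = -20.

-20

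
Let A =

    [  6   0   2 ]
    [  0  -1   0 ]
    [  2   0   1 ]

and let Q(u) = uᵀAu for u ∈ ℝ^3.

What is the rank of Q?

An LDLᵀ factorisation of A has diagonal entries 6, -1, 1/3.
So there are 2 positive, 1 negative pivots.
The rank is the number of nonzero pivots: 3.

3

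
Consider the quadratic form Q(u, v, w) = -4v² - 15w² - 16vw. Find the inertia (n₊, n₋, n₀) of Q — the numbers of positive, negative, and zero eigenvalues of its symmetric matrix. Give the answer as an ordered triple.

Write A = [[0, 0, 0], [0, -4, -8], [0, -8, -15]].
Symmetric row and column elimination reduces A to a congruent diagonal form with pivots 0, -4, 1.
So there are 1 positive, 1 negative, 1 zero pivots.

(1, 1, 1)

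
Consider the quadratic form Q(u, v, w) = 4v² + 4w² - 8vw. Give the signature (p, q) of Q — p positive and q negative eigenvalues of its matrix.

(1, 0)

The associated matrix is A = [[0, 0, 0], [0, 4, -4], [0, -4, 4]].
Symmetric row and column elimination reduces A to a congruent diagonal form with pivots 0, 4, 0.
That gives 1 positive, 2 zero pivots.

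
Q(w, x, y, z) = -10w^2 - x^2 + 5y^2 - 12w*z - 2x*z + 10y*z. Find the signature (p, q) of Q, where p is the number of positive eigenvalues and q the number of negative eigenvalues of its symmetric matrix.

(1, 3)

The symmetric matrix is A = [[-10, 0, 0, -6], [0, -1, 0, -1], [0, 0, 5, 5], [-6, -1, 5, 0]].
Row-reducing A symmetrically gives the diagonal entries -10, -1, 5, -2/5.
So there are 1 positive, 3 negative pivots.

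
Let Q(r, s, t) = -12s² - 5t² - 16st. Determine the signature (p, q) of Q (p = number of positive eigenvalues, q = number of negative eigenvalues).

The symmetric matrix is A = [[0, 0, 0], [0, -12, -8], [0, -8, -5]].
Applying the same elementary operations to the rows and columns of A produces a congruent diagonal matrix with entries 0, -12, 1/3.
So there are 1 positive, 1 negative, 1 zero pivots.

(1, 1)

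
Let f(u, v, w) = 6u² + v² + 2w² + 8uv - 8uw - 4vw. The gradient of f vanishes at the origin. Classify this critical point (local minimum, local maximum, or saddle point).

The Hessian at the origin is H = [[12, 8, -8], [8, 2, -4], [-8, -4, 4]].
Congruent diagonalization of H (simultaneous row and column reduction) yields pivots 12, -10/3, -4/5.
So there are 1 positive, 2 negative pivots.
H is indefinite, so the origin is a saddle point.

saddle point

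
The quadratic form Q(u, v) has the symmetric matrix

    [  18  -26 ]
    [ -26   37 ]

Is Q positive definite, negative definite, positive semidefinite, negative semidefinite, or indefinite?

indefinite

For the 2×2 matrix [[18, -26], [-26, 37]]: det = 18·37 − (-26)² = -10, trace = 55.
det < 0 so the eigenvalues have opposite signs; the form is indefinite.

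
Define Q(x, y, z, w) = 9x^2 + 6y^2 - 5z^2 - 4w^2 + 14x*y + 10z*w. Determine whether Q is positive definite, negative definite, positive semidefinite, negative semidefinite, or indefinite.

The symmetric matrix is A = [[9, 7, 0, 0], [7, 6, 0, 0], [0, 0, -5, 5], [0, 0, 5, -4]].
An LDLᵀ factorisation of A has diagonal entries 9, 5/9, -5, 1.
That gives 3 positive, 1 negative pivots.
Hence Q is indefinite.

indefinite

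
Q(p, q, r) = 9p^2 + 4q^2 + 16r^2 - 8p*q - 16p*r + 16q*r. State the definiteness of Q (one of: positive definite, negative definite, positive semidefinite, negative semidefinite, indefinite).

The associated matrix is A = [[9, -4, -8], [-4, 4, 8], [-8, 8, 16]].
Congruent diagonalization of A (simultaneous row and column reduction) yields pivots 9, 20/9, 0.
So there are 2 positive, 1 zero pivots.
Hence Q is positive semidefinite.

positive semidefinite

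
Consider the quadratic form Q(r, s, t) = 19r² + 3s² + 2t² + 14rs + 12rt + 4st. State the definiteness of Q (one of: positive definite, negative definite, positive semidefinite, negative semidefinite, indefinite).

positive semidefinite

Write A = [[19, 7, 6], [7, 3, 2], [6, 2, 2]].
Symmetric row and column elimination reduces A to a congruent diagonal form with pivots 19, 8/19, 0.
So there are 2 positive, 1 zero pivots.
Hence Q is positive semidefinite.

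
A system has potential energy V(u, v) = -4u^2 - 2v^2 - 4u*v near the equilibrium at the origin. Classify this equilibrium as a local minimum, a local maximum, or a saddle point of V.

local maximum

The Hessian at the origin is H = [[-8, -4], [-4, -4]].
det H = -8·-4 − (-4)² = 16 > 0 and H[1,1] = -8 < 0, so H is negative definite.
Therefore the origin is a local maximum.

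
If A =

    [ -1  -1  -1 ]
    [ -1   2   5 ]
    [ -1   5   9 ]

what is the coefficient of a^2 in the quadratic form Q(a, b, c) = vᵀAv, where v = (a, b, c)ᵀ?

-1

The coefficient of a^2 is the diagonal entry A[1,1] = -1.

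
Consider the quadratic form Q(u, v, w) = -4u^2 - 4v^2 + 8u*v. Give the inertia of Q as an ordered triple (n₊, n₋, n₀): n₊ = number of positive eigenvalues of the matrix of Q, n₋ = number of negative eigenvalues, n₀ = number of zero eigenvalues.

(0, 1, 2)

The symmetric matrix is A = [[-4, 4, 0], [4, -4, 0], [0, 0, 0]].
Symmetric row and column elimination reduces A to a congruent diagonal form with pivots -4, 0, 0.
So there are 1 negative, 2 zero pivots.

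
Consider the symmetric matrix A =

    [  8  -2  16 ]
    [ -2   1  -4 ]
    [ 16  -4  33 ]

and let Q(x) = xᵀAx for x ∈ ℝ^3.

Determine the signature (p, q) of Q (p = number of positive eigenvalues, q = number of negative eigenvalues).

Row-reducing A symmetrically gives the diagonal entries 8, 1/2, 1.
Counting signs: 3 positive.

(3, 0)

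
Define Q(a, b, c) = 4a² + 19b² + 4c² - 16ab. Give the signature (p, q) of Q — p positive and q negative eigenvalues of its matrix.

The associated matrix is A = [[4, -8, 0], [-8, 19, 0], [0, 0, 4]].
Applying the same elementary operations to the rows and columns of A produces a congruent diagonal matrix with entries 4, 3, 4.
Counting signs: 3 positive.

(3, 0)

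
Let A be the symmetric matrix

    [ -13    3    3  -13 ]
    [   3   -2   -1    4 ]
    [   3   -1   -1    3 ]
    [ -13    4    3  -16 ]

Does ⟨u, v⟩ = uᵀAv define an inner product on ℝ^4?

Leading principal minors: Δ_1 = -13, Δ_2 = 17, Δ_3 = -4, Δ_4 = 8.
The signs alternate starting with Δ_1 < 0, so by Sylvester's criterion Q is negative definite.
⟨·,·⟩ is an inner product exactly when A is positive definite.

no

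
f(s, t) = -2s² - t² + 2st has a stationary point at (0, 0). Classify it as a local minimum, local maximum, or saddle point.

local maximum

The Hessian at the origin is H = [[-4, 2], [2, -2]].
det H = -4·-2 − (2)² = 4 > 0 and H[1,1] = -4 < 0, so H is negative definite.
Therefore the origin is a local maximum.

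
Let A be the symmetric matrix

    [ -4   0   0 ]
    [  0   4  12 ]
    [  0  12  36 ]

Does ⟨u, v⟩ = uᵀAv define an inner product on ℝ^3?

no

Applying the same elementary operations to the rows and columns of A produces a congruent diagonal matrix with entries -4, 4, 0.
So there are 1 positive, 1 negative, 1 zero pivots.
Hence Q is indefinite.
⟨·,·⟩ is an inner product exactly when A is positive definite.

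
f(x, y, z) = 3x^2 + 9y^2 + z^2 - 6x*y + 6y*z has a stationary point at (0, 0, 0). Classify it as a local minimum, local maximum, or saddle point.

saddle point

The Hessian at the origin is H = [[6, -6, 0], [-6, 18, 6], [0, 6, 2]].
Symmetric row and column elimination reduces H to a congruent diagonal form with pivots 6, 12, -1.
So there are 2 positive, 1 negative pivots.
H is indefinite, so the origin is a saddle point.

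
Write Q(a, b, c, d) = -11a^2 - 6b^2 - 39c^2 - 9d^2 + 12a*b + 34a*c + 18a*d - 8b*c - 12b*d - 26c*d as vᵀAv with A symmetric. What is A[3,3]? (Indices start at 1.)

The coefficient of c^2 in Q is -39, and that is exactly A[3,3].

-39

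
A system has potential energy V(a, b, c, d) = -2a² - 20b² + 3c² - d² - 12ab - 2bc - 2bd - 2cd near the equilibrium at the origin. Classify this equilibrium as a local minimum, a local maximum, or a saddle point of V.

The Hessian at the origin is H = [[-4, -12, 0, 0], [-12, -40, -2, -2], [0, -2, 6, -2], [0, -2, -2, -2]].
Symmetric row and column elimination reduces H to a congruent diagonal form with pivots -4, -4, 7, -8/7.
That gives 1 positive, 3 negative pivots.
H is indefinite, so the origin is a saddle point.

saddle point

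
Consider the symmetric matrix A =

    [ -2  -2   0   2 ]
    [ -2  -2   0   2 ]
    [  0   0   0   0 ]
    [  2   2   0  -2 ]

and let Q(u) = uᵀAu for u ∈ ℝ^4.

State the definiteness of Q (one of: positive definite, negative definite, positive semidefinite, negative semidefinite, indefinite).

negative semidefinite

Congruent diagonalization of A (simultaneous row and column reduction) yields pivots -2, 0, 0, 0.
That gives 1 negative, 3 zero pivots.
Hence Q is negative semidefinite.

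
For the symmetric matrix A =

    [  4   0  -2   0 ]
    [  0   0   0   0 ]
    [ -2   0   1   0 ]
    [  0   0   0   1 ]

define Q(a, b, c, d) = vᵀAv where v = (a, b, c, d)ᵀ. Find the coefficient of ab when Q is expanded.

The coefficient of ab is A[1,2] + A[2,1] = 2·0 = 0.

0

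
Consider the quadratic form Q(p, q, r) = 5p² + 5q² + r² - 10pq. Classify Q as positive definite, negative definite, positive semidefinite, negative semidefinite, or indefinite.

Write A = [[5, -5, 0], [-5, 5, 0], [0, 0, 1]].
Symmetric row and column elimination reduces A to a congruent diagonal form with pivots 5, 0, 1.
So there are 2 positive, 1 zero pivots.
Hence Q is positive semidefinite.

positive semidefinite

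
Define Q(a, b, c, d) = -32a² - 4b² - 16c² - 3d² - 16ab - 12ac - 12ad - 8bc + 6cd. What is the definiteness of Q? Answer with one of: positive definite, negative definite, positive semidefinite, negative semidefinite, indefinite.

negative definite

The symmetric matrix of Q is A = [[-32, -8, -6, -6], [-8, -4, -4, 0], [-6, -4, -16, 3], [-6, 0, 3, -3]].
Leading principal minors: Δ_1 = -32, Δ_2 = 64, Δ_3 = -752, Δ_4 = 240.
The signs alternate starting with Δ_1 < 0, so by Sylvester's criterion Q is negative definite.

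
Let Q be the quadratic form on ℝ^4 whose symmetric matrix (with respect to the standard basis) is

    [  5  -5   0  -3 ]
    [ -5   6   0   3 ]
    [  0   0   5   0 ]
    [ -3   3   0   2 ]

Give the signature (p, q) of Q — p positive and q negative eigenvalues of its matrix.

(4, 0)

Applying the same elementary operations to the rows and columns of A produces a congruent diagonal matrix with entries 5, 1, 5, 1/5.
So there are 4 positive pivots.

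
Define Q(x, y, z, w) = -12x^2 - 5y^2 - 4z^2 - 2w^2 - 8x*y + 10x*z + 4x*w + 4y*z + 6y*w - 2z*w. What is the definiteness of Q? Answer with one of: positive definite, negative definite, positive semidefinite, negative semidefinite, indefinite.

negative definite

The associated matrix is A = [[-12, -4, 5, 2], [-4, -5, 2, 3], [5, 2, -4, -1], [2, 3, -1, -2]].
Symmetric row and column elimination reduces A to a congruent diagonal form with pivots -12, -11/3, -83/44, -15/83.
That gives 4 negative pivots.
Hence Q is negative definite.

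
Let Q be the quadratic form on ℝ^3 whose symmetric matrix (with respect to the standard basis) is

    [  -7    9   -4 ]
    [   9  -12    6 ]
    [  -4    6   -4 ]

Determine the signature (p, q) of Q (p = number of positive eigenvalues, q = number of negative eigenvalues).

(0, 2)

Symmetric row and column elimination reduces A to a congruent diagonal form with pivots -7, -3/7, 0.
So there are 2 negative, 1 zero pivots.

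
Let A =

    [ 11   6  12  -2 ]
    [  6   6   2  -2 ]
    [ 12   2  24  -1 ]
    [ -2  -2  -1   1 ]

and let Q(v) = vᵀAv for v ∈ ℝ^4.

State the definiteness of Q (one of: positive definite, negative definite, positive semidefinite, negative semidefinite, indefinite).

An LDLᵀ factorisation of A has diagonal entries 11, 30/11, 10/3, 3/10.
So there are 4 positive pivots.
Hence Q is positive definite.

positive definite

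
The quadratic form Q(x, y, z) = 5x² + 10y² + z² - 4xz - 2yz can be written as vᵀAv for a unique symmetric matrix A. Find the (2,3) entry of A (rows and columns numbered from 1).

The coefficient of y·z in Q is -2. For a symmetric A this equals A[2,3] + A[3,2] = 2·A[2,3].
So A[2,3] = -2/2 = -1.

-1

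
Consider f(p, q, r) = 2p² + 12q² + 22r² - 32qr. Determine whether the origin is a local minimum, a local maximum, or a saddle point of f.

The Hessian at the origin is H = [[4, 0, 0], [0, 24, -32], [0, -32, 44]].
Symmetric row and column elimination reduces H to a congruent diagonal form with pivots 4, 24, 4/3.
Counting signs: 3 positive.
H is positive definite, so the origin is a strict local minimum.

local minimum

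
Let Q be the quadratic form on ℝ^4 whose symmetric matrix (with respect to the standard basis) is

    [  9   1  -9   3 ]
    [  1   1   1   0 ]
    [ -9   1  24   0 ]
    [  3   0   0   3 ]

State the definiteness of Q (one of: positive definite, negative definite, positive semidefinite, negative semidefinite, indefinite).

positive definite

Leading principal minors: Δ_1 = 9, Δ_2 = 8, Δ_3 = 84, Δ_4 = 45.
All leading principal minors are positive, so by Sylvester's criterion Q is positive definite.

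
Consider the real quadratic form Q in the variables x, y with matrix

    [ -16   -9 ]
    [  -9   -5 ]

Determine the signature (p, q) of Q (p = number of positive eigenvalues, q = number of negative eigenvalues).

(1, 1)

Symmetric row and column elimination reduces A to a congruent diagonal form with pivots -16, 1/16.
That gives 1 positive, 1 negative pivots.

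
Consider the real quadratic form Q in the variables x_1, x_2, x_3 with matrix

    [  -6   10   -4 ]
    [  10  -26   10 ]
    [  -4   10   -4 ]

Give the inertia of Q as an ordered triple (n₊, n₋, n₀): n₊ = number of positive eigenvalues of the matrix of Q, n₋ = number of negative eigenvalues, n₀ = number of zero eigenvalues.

Congruent diagonalization of A (simultaneous row and column reduction) yields pivots -6, -28/3, -1/7.
So there are 3 negative pivots.

(0, 3, 0)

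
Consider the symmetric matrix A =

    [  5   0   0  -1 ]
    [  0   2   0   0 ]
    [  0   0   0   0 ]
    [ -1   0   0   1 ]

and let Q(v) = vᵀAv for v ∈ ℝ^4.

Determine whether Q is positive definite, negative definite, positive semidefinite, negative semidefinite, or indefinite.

positive semidefinite

Row-reducing A symmetrically gives the diagonal entries 5, 2, 0, 4/5.
So there are 3 positive, 1 zero pivots.
Hence Q is positive semidefinite.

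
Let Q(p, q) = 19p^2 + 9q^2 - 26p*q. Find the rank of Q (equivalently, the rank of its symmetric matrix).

The associated matrix is A = [[19, -13], [-13, 9]].
Row-reducing A symmetrically gives the diagonal entries 19, 2/19.
That gives 2 positive pivots.
The rank is the number of nonzero pivots: 2.

2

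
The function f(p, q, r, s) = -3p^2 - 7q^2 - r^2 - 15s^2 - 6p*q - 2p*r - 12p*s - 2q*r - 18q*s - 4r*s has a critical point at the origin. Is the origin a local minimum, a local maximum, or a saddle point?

local maximum

The Hessian at the origin is H = [[-6, -6, -2, -12], [-6, -14, -2, -18], [-2, -2, -2, -4], [-12, -18, -4, -30]].
Row-reducing H symmetrically gives the diagonal entries -6, -8, -4/3, -3/2.
That gives 4 negative pivots.
H is negative definite, so the origin is a strict local maximum.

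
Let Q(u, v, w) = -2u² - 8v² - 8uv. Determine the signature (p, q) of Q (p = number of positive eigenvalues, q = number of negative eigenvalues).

The symmetric matrix is A = [[-2, -4, 0], [-4, -8, 0], [0, 0, 0]].
Applying the same elementary operations to the rows and columns of A produces a congruent diagonal matrix with entries -2, 0, 0.
So there are 1 negative, 2 zero pivots.

(0, 1)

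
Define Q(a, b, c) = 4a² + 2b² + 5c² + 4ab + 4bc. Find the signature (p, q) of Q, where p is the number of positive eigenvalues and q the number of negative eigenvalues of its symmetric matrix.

Write A = [[4, 2, 0], [2, 2, 2], [0, 2, 5]].
Applying the same elementary operations to the rows and columns of A produces a congruent diagonal matrix with entries 4, 1, 1.
Counting signs: 3 positive.

(3, 0)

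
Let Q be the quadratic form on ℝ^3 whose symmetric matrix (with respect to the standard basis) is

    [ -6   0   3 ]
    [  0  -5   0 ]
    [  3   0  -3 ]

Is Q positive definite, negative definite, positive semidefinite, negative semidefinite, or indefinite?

negative definite

Congruent diagonalization of A (simultaneous row and column reduction) yields pivots -6, -5, -3/2.
That gives 3 negative pivots.
Hence Q is negative definite.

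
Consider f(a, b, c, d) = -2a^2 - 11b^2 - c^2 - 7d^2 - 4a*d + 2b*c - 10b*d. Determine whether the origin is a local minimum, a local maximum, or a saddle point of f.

The Hessian at the origin is H = [[-4, 0, 0, -4], [0, -22, 2, -10], [0, 2, -2, 0], [-4, -10, 0, -14]].
An LDLᵀ factorisation of H has diagonal entries -4, -22, -20/11, -5.
That gives 4 negative pivots.
H is negative definite, so the origin is a strict local maximum.

local maximum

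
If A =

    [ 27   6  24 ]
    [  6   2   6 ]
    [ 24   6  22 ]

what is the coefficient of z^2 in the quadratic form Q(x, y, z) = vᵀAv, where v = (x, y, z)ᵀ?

22

The coefficient of z^2 is the diagonal entry A[3,3] = 22.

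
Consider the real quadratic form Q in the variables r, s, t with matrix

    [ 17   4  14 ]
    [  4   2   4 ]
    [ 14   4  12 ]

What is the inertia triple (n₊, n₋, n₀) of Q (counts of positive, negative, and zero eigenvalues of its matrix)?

Symmetric row and column elimination reduces A to a congruent diagonal form with pivots 17, 18/17, 0.
That gives 2 positive, 1 zero pivots.

(2, 0, 1)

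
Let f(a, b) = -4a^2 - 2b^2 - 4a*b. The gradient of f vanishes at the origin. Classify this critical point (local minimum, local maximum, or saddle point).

The Hessian at the origin is H = [[-8, -4], [-4, -4]].
det H = -8·-4 − (-4)² = 16 > 0 and H[1,1] = -8 < 0, so H is negative definite.
Therefore the origin is a local maximum.

local maximum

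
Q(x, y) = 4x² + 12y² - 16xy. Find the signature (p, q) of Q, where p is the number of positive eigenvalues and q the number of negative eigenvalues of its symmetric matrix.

Write A = [[4, -8], [-8, 12]].
Row-reducing A symmetrically gives the diagonal entries 4, -4.
Counting signs: 1 positive, 1 negative.

(1, 1)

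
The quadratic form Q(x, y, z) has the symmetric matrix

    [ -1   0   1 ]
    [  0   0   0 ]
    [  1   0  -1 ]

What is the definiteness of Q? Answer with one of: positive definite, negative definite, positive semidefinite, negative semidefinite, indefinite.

Row-reducing A symmetrically gives the diagonal entries -1, 0, 0.
Counting signs: 1 negative, 2 zero.
Hence Q is negative semidefinite.

negative semidefinite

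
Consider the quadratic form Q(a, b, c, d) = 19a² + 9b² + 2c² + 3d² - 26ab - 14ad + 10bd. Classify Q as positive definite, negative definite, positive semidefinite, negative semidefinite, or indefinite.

positive semidefinite

The symmetric matrix is A = [[19, -13, 0, -7], [-13, 9, 0, 5], [0, 0, 2, 0], [-7, 5, 0, 3]].
Congruent diagonalization of A (simultaneous row and column reduction) yields pivots 19, 2/19, 2, 0.
That gives 3 positive, 1 zero pivots.
Hence Q is positive semidefinite.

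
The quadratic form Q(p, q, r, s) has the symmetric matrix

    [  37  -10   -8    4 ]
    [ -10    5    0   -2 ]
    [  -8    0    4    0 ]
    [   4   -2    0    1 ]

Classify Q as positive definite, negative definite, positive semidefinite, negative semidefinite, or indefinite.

Leading principal minors: Δ_1 = 37, Δ_2 = 85, Δ_3 = 20, Δ_4 = 4.
All leading principal minors are positive, so by Sylvester's criterion Q is positive definite.

positive definite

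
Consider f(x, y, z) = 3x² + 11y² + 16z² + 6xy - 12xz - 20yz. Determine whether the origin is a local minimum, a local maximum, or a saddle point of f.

local minimum

The Hessian at the origin is H = [[6, 6, -12], [6, 22, -20], [-12, -20, 32]].
Congruent diagonalization of H (simultaneous row and column reduction) yields pivots 6, 16, 4.
That gives 3 positive pivots.
H is positive definite, so the origin is a strict local minimum.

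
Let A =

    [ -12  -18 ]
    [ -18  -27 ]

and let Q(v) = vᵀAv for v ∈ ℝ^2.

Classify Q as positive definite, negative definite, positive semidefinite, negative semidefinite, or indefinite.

negative semidefinite

Symmetric row and column elimination reduces A to a congruent diagonal form with pivots -12, 0.
So there are 1 negative, 1 zero pivots.
Hence Q is negative semidefinite.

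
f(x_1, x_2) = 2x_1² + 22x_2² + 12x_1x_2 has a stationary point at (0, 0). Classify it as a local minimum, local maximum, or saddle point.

The Hessian at the origin is H = [[4, 12], [12, 44]].
det H = 4·44 − (12)² = 32 > 0 and H[1,1] = 4 > 0, so H is positive definite.
Therefore the origin is a local minimum.

local minimum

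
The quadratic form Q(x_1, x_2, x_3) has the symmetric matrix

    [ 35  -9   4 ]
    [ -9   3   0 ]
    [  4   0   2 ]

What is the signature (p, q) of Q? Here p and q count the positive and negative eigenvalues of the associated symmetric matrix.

(2, 0)

Applying the same elementary operations to the rows and columns of A produces a congruent diagonal matrix with entries 35, 24/35, 0.
Counting signs: 2 positive, 1 zero.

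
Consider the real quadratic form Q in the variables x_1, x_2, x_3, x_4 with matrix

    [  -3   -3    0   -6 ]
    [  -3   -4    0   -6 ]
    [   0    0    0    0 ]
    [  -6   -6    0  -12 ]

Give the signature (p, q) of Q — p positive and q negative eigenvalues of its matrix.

Applying the same elementary operations to the rows and columns of A produces a congruent diagonal matrix with entries -3, -1, 0, 0.
Counting signs: 2 negative, 2 zero.

(0, 2)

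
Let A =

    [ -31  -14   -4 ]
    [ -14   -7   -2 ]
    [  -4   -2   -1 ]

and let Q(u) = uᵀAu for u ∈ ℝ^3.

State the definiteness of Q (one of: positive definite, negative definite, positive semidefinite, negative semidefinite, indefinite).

An LDLᵀ factorisation of A has diagonal entries -31, -21/31, -3/7.
Counting signs: 3 negative.
Hence Q is negative definite.

negative definite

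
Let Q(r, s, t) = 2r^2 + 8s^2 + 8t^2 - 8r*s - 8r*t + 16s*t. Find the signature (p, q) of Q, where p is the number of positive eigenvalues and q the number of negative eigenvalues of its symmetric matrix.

(1, 0)

The associated matrix is A = [[2, -4, -4], [-4, 8, 8], [-4, 8, 8]].
Symmetric row and column elimination reduces A to a congruent diagonal form with pivots 2, 0, 0.
Counting signs: 1 positive, 2 zero.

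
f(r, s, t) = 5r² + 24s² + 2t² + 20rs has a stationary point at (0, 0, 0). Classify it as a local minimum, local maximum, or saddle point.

The Hessian at the origin is H = [[10, 20, 0], [20, 48, 0], [0, 0, 4]].
Row-reducing H symmetrically gives the diagonal entries 10, 8, 4.
Counting signs: 3 positive.
H is positive definite, so the origin is a strict local minimum.

local minimum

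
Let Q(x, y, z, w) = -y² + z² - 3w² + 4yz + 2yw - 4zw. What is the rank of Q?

3

The symmetric matrix is A = [[0, 0, 0, 0], [0, -1, 2, 1], [0, 2, 1, -2], [0, 1, -2, -3]].
Symmetric row and column elimination reduces A to a congruent diagonal form with pivots 0, -1, 5, -2.
That gives 1 positive, 2 negative, 1 zero pivots.
The rank is the number of nonzero pivots: 3.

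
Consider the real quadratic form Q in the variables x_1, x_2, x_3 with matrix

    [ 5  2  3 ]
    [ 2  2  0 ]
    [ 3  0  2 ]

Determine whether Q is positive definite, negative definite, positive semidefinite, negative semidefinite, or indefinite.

Congruent diagonalization of A (simultaneous row and column reduction) yields pivots 5, 6/5, -1.
That gives 2 positive, 1 negative pivots.
Hence Q is indefinite.

indefinite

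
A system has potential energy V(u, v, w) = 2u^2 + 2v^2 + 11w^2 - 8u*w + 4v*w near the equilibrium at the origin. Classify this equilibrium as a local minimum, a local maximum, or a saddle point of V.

local minimum

The Hessian at the origin is H = [[4, 0, -8], [0, 4, 4], [-8, 4, 22]].
Applying the same elementary operations to the rows and columns of H produces a congruent diagonal matrix with entries 4, 4, 2.
Counting signs: 3 positive.
H is positive definite, so the origin is a strict local minimum.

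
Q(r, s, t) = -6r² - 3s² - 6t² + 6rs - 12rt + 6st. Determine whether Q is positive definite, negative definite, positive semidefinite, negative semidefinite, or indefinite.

The symmetric matrix is A = [[-6, 3, -6], [3, -3, 3], [-6, 3, -6]].
Row-reducing A symmetrically gives the diagonal entries -6, -3/2, 0.
That gives 2 negative, 1 zero pivots.
Hence Q is negative semidefinite.

negative semidefinite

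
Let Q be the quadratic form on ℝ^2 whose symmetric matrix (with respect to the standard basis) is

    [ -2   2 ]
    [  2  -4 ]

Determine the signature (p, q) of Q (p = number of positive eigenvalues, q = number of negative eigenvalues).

(0, 2)

Row-reducing A symmetrically gives the diagonal entries -2, -2.
That gives 2 negative pivots.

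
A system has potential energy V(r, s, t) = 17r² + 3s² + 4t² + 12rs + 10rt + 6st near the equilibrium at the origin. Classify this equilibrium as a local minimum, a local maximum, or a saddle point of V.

The Hessian at the origin is H = [[34, 12, 10], [12, 6, 6], [10, 6, 8]].
Symmetric row and column elimination reduces H to a congruent diagonal form with pivots 34, 30/17, 8/5.
That gives 3 positive pivots.
H is positive definite, so the origin is a strict local minimum.

local minimum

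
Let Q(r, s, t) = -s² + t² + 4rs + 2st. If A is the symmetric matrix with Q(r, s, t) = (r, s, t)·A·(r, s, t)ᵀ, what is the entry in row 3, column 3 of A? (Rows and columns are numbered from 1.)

The coefficient of t² in Q is 1, and that is exactly A[3,3].

1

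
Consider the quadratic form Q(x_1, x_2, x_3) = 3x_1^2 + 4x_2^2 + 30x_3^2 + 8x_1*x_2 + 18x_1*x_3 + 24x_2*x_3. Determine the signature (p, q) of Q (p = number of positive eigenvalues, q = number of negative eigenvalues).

The symmetric matrix is A = [[3, 4, 9], [4, 4, 12], [9, 12, 30]].
An LDLᵀ factorisation of A has diagonal entries 3, -4/3, 3.
That gives 2 positive, 1 negative pivots.

(2, 1)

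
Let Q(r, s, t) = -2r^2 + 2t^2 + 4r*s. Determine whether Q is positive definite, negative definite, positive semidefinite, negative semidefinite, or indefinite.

The associated matrix is A = [[-2, 2, 0], [2, 0, 0], [0, 0, 2]].
An LDLᵀ factorisation of A has diagonal entries -2, 2, 2.
So there are 2 positive, 1 negative pivots.
Hence Q is indefinite.

indefinite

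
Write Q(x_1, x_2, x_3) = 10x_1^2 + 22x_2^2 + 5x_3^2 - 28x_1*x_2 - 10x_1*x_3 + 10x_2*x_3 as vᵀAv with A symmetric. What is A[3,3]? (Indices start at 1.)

The coefficient of x_3^2 in Q is 5, and that is exactly A[3,3].

5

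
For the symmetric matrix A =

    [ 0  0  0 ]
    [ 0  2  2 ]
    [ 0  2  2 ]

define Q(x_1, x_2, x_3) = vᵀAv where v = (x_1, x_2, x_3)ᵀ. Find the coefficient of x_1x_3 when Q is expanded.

The coefficient of x_1x_3 is A[1,3] + A[3,1] = 2·0 = 0.

0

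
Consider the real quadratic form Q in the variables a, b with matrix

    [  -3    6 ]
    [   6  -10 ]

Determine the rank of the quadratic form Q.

2

Row-reducing A symmetrically gives the diagonal entries -3, 2.
So there are 1 positive, 1 negative pivots.
The rank is the number of nonzero pivots: 2.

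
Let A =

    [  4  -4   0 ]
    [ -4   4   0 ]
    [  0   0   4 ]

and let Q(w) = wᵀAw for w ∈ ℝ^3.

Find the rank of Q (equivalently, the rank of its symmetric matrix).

Congruent diagonalization of A (simultaneous row and column reduction) yields pivots 4, 0, 4.
Counting signs: 2 positive, 1 zero.
The rank is the number of nonzero pivots: 2.

2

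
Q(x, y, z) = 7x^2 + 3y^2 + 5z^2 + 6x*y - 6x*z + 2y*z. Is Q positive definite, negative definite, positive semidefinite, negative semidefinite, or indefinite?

positive definite

The symmetric matrix of Q is A = [[7, 3, -3], [3, 3, 1], [-3, 1, 5]].
Leading principal minors: Δ_1 = 7, Δ_2 = 12, Δ_3 = 8.
All leading principal minors are positive, so by Sylvester's criterion Q is positive definite.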